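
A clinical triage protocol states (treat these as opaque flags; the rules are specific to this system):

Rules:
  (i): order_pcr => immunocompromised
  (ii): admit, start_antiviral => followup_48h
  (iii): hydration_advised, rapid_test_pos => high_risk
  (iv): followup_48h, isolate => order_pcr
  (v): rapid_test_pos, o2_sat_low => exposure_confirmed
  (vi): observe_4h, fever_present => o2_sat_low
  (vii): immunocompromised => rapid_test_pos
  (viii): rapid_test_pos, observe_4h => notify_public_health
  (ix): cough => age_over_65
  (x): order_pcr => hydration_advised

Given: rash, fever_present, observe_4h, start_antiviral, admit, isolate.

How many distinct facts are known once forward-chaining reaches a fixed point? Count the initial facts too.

15

Round 1: (ii) [admit, start_antiviral => followup_48h]; (vi) [observe_4h, fever_present => o2_sat_low]. New: followup_48h, o2_sat_low.
Round 2: (iv) [followup_48h, isolate => order_pcr]. New: order_pcr.
Round 3: (i) [order_pcr => immunocompromised]; (x) [order_pcr => hydration_advised]. New: immunocompromised, hydration_advised.
Round 4: (vii) [immunocompromised => rapid_test_pos]. New: rapid_test_pos.
Round 5: (iii) [hydration_advised, rapid_test_pos => high_risk]; (v) [rapid_test_pos, o2_sat_low => exposure_confirmed]; (viii) [rapid_test_pos, observe_4h => notify_public_health]. New: high_risk, exposure_confirmed, notify_public_health.
Closure: {admit, exposure_confirmed, fever_present, followup_48h, high_risk, hydration_advised, immunocompromised, isolate, notify_public_health, o2_sat_low, observe_4h, order_pcr, rapid_test_pos, rash, start_antiviral} — 15 facts.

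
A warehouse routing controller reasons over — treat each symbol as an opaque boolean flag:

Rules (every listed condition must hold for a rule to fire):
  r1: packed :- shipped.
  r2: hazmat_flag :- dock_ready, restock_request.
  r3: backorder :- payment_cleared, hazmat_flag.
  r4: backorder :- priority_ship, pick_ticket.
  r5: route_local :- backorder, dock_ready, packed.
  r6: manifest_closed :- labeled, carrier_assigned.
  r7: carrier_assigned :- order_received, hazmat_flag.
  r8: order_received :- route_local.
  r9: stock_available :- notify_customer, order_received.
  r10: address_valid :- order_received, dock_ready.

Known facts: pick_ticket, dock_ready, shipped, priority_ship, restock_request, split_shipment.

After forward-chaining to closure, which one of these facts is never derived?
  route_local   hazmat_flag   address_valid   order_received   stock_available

Round 1 — r1, r2, r4, derive packed, hazmat_flag, backorder.
Round 2 — r5, derive route_local.
Round 3 — r8, derive order_received.
Round 4 — r7, r10, derive carrier_assigned, address_valid.
Derived: order_received (round 3), route_local (round 2), hazmat_flag (round 1), address_valid (round 4). stock_available never appears in any round.

stock_available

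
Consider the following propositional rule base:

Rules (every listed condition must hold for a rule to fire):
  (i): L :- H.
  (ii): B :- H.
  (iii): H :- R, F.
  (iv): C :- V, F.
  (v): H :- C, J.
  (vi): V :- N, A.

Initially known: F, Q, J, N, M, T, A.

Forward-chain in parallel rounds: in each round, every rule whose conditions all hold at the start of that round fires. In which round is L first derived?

4

Round 1: (vi) [V :- N, A.]. Adds V.
Round 2: (iv) [C :- V, F.]. Adds C.
Round 3: (v) [H :- C, J.]. Adds H.
Round 4: (i) [L :- H.]; (ii) [B :- H.]. Adds L, B.
L first appears in round 4.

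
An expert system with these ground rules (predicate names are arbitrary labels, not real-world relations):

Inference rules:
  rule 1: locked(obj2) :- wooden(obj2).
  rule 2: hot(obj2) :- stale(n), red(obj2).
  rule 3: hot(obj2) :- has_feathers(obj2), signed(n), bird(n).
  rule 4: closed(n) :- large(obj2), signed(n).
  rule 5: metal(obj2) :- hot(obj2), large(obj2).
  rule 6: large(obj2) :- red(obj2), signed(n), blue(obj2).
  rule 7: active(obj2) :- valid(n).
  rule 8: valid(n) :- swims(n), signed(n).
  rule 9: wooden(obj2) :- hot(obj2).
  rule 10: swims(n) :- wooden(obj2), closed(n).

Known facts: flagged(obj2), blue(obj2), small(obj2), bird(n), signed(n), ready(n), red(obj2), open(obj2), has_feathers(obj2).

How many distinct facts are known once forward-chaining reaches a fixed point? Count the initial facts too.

Round 1 fires rule 3, rule 6, giving hot(obj2), large(obj2).
Round 2 fires rule 4, rule 5, rule 9, giving closed(n), metal(obj2), wooden(obj2).
Round 3 fires rule 1, rule 10, giving locked(obj2), swims(n).
Round 4 fires rule 8, giving valid(n).
Round 5 fires rule 7, giving active(obj2).
Closure: {active(obj2), bird(n), blue(obj2), closed(n), flagged(obj2), has_feathers(obj2), hot(obj2), large(obj2), locked(obj2), metal(obj2), open(obj2), ready(n), red(obj2), signed(n), small(obj2), swims(n), valid(n), wooden(obj2)} — 18 facts.

18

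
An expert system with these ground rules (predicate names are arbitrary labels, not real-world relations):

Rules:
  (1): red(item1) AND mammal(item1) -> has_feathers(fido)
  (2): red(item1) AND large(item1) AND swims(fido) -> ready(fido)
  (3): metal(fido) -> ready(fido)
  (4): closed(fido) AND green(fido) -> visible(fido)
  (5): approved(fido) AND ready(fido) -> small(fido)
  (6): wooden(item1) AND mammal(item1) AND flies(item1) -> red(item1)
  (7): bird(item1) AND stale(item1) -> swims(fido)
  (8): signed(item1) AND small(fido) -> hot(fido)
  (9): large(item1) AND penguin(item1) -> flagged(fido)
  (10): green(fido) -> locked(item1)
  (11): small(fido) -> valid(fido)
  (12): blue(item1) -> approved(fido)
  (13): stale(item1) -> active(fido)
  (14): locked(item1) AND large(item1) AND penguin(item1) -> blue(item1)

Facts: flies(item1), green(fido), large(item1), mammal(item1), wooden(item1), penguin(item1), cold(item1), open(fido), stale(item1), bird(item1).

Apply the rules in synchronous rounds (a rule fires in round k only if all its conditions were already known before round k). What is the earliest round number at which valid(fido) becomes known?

[1] (6) [wooden(item1) AND mammal(item1) AND flies(item1) -> red(item1)]; (7) [bird(item1) AND stale(item1) -> swims(fido)]; (9) [large(item1) AND penguin(item1) -> flagged(fido)]; (10) [green(fido) -> locked(item1)]; (13) [stale(item1) -> active(fido)]. ⇒ new: red(item1), swims(fido), flagged(fido), locked(item1), active(fido).
[2] (1) [red(item1) AND mammal(item1) -> has_feathers(fido)]; (2) [red(item1) AND large(item1) AND swims(fido) -> ready(fido)]; (14) [locked(item1) AND large(item1) AND penguin(item1) -> blue(item1)]. ⇒ new: has_feathers(fido), ready(fido), blue(item1).
[3] (12) [blue(item1) -> approved(fido)]. ⇒ new: approved(fido).
[4] (5) [approved(fido) AND ready(fido) -> small(fido)]. ⇒ new: small(fido).
[5] (11) [small(fido) -> valid(fido)]. ⇒ new: valid(fido).
valid(fido) first appears in round 5.

5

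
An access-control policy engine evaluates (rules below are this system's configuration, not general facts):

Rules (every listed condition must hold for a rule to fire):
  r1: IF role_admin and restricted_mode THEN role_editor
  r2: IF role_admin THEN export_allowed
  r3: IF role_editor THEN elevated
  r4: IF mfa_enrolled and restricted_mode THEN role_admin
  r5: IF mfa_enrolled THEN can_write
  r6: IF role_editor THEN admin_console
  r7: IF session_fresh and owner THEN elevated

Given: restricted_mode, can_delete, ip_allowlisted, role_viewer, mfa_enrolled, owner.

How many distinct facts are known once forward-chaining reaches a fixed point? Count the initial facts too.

12

Round 1: r4 [IF mfa_enrolled and restricted_mode THEN role_admin]; r5 [IF mfa_enrolled THEN can_write]. Adds role_admin, can_write.
Round 2: r1 [IF role_admin and restricted_mode THEN role_editor]; r2 [IF role_admin THEN export_allowed]. Adds role_editor, export_allowed.
Round 3: r3 [IF role_editor THEN elevated]; r6 [IF role_editor THEN admin_console]. Adds elevated, admin_console.
Closure: {admin_console, can_delete, can_write, elevated, export_allowed, ip_allowlisted, mfa_enrolled, owner, restricted_mode, role_admin, role_editor, role_viewer} — 12 facts.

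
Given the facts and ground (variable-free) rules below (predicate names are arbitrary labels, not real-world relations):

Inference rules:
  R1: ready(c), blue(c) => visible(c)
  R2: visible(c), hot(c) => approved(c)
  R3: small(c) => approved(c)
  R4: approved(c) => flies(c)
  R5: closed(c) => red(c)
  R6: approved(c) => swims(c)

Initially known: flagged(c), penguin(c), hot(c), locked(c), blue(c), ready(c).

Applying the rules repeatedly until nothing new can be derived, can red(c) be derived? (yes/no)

Round 1: R1 [ready(c), blue(c) => visible(c)]. Adds visible(c).
Round 2: R2 [visible(c), hot(c) => approved(c)]. Adds approved(c).
Round 3: R4 [approved(c) => flies(c)]; R6 [approved(c) => swims(c)]. Adds flies(c), swims(c).
Fixed point reached. red(c) is concluded only by R5; R5 needs closed(c) (never derived).

no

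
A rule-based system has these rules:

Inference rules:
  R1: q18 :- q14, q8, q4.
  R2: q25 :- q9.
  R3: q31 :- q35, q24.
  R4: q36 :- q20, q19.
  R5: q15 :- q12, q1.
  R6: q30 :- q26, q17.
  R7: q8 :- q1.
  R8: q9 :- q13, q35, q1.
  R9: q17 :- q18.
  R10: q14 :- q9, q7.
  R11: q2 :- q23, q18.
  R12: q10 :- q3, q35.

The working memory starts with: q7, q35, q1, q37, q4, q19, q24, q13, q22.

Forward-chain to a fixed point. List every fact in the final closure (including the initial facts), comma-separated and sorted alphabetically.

q1, q13, q14, q17, q18, q19, q22, q24, q25, q31, q35, q37, q4, q7, q8, q9

Round 1 — R3, R7, R8, derive q31, q8, q9.
Round 2 — R2, R10, derive q25, q14.
Round 3 — R1, derive q18.
Round 4 — R9, derive q17.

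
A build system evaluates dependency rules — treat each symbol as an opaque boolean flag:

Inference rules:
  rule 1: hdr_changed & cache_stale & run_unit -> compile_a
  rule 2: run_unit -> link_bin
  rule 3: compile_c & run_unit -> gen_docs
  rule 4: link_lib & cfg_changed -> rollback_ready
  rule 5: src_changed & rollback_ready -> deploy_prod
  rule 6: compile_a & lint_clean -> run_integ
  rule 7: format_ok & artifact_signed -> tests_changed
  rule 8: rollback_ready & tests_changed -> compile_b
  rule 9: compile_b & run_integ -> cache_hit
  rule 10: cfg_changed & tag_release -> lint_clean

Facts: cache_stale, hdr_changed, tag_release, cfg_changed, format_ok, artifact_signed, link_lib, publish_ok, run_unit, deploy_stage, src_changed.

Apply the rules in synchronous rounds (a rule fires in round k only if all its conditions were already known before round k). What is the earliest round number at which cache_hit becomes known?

3

Round 1 fires rule 1, rule 2, rule 4, rule 7, rule 10, giving compile_a, link_bin, rollback_ready, tests_changed, lint_clean.
Round 2 fires rule 5, rule 6, rule 8, giving deploy_prod, run_integ, compile_b.
Round 3 fires rule 9, giving cache_hit.
cache_hit first appears in round 3.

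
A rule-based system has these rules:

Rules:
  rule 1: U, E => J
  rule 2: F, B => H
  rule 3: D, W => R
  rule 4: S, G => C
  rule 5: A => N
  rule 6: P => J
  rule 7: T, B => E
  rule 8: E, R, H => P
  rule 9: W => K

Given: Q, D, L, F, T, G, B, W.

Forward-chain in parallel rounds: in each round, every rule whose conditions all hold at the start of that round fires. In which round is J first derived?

3

Round 1 fires rule 2, rule 3, rule 7, rule 9, giving H, R, E, K.
Round 2 fires rule 8, giving P.
Round 3 fires rule 6, giving J.
J first appears in round 3.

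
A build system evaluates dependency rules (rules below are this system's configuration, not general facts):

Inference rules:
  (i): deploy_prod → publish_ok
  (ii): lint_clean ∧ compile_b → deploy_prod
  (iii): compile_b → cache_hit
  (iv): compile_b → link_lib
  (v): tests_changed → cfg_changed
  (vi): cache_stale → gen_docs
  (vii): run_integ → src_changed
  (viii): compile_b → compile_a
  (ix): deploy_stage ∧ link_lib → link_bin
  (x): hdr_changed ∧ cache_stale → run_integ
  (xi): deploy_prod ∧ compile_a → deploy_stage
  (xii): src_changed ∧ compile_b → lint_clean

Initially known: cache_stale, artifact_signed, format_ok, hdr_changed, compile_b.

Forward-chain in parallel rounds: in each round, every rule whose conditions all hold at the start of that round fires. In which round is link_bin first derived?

6

[1] (iii) [compile_b → cache_hit]; (iv) [compile_b → link_lib]; (vi) [cache_stale → gen_docs]; (viii) [compile_b → compile_a]; (x) [hdr_changed ∧ cache_stale → run_integ]. ⇒ new: cache_hit, link_lib, gen_docs, compile_a, run_integ.
[2] (vii) [run_integ → src_changed]. ⇒ new: src_changed.
[3] (xii) [src_changed ∧ compile_b → lint_clean]. ⇒ new: lint_clean.
[4] (ii) [lint_clean ∧ compile_b → deploy_prod]. ⇒ new: deploy_prod.
[5] (i) [deploy_prod → publish_ok]; (xi) [deploy_prod ∧ compile_a → deploy_stage]. ⇒ new: publish_ok, deploy_stage.
[6] (ix) [deploy_stage ∧ link_lib → link_bin]. ⇒ new: link_bin.
link_bin first appears in round 6.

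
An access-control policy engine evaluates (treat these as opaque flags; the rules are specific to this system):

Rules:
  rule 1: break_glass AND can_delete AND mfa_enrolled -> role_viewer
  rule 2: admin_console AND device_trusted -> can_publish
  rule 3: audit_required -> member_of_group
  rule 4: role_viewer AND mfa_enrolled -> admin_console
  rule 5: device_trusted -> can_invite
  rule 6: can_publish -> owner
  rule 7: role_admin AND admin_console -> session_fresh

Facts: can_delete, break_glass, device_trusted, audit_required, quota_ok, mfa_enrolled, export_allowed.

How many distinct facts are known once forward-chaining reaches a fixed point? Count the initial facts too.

Round 1: rule 1 [break_glass AND can_delete AND mfa_enrolled -> role_viewer]; rule 3 [audit_required -> member_of_group]; rule 5 [device_trusted -> can_invite]. New: role_viewer, member_of_group, can_invite.
Round 2: rule 4 [role_viewer AND mfa_enrolled -> admin_console]. New: admin_console.
Round 3: rule 2 [admin_console AND device_trusted -> can_publish]. New: can_publish.
Round 4: rule 6 [can_publish -> owner]. New: owner.
Closure: {admin_console, audit_required, break_glass, can_delete, can_invite, can_publish, device_trusted, export_allowed, member_of_group, mfa_enrolled, owner, quota_ok, role_viewer} — 13 facts.

13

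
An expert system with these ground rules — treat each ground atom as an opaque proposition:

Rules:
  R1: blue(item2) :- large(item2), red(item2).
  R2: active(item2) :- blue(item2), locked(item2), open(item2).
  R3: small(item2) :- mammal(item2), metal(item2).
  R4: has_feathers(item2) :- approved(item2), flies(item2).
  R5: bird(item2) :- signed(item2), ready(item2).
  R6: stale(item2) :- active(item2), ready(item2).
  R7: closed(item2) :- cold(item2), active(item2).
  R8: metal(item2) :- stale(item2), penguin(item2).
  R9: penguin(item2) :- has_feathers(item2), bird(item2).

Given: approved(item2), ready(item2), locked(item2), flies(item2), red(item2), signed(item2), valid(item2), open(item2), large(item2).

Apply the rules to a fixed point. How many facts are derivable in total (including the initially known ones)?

16

[1] R1 [blue(item2) :- large(item2), red(item2).]; R4 [has_feathers(item2) :- approved(item2), flies(item2).]; R5 [bird(item2) :- signed(item2), ready(item2).]. ⇒ new: blue(item2), has_feathers(item2), bird(item2).
[2] R2 [active(item2) :- blue(item2), locked(item2), open(item2).]; R9 [penguin(item2) :- has_feathers(item2), bird(item2).]. ⇒ new: active(item2), penguin(item2).
[3] R6 [stale(item2) :- active(item2), ready(item2).]. ⇒ new: stale(item2).
[4] R8 [metal(item2) :- stale(item2), penguin(item2).]. ⇒ new: metal(item2).
Closure: {active(item2), approved(item2), bird(item2), blue(item2), flies(item2), has_feathers(item2), large(item2), locked(item2), metal(item2), open(item2), penguin(item2), ready(item2), red(item2), signed(item2), stale(item2), valid(item2)} — 16 facts.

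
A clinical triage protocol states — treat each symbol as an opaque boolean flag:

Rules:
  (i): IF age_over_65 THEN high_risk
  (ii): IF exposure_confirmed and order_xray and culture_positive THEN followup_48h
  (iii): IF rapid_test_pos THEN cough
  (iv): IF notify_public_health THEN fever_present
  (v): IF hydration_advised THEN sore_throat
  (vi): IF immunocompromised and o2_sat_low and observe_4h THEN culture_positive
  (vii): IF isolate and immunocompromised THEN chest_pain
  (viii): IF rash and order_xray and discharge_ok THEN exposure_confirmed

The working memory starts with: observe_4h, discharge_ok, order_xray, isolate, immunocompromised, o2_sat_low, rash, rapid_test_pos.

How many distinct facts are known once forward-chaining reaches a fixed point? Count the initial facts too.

13

Round 1: (iii) [IF rapid_test_pos THEN cough]; (vi) [IF immunocompromised and o2_sat_low and observe_4h THEN culture_positive]; (vii) [IF isolate and immunocompromised THEN chest_pain]; (viii) [IF rash and order_xray and discharge_ok THEN exposure_confirmed]. New: cough, culture_positive, chest_pain, exposure_confirmed.
Round 2: (ii) [IF exposure_confirmed and order_xray and culture_positive THEN followup_48h]. New: followup_48h.
Closure: {chest_pain, cough, culture_positive, discharge_ok, exposure_confirmed, followup_48h, immunocompromised, isolate, o2_sat_low, observe_4h, order_xray, rapid_test_pos, rash} — 13 facts.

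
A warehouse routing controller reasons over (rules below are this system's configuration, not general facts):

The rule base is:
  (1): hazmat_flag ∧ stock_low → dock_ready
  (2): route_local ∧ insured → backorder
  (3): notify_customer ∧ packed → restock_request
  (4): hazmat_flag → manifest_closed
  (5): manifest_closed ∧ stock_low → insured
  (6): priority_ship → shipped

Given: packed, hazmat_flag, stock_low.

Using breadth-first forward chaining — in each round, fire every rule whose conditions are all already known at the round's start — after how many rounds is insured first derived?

2

Round 1 — (1), (4), derive dock_ready, manifest_closed.
Round 2 — (5), derive insured.
insured first appears in round 2.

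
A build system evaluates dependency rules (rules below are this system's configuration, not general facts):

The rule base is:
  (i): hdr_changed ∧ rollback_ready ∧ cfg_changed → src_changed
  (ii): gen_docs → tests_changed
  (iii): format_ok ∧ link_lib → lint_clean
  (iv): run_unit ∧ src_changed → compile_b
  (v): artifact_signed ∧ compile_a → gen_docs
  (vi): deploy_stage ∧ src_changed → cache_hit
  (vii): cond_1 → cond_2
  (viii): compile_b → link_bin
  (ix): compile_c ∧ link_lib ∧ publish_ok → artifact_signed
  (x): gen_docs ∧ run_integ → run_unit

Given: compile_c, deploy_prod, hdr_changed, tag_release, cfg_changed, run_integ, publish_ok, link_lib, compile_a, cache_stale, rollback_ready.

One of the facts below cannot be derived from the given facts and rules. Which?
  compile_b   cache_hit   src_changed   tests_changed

Round 1: (i) [hdr_changed ∧ rollback_ready ∧ cfg_changed → src_changed]; (ix) [compile_c ∧ link_lib ∧ publish_ok → artifact_signed]. New: src_changed, artifact_signed.
Round 2: (v) [artifact_signed ∧ compile_a → gen_docs]. New: gen_docs.
Round 3: (ii) [gen_docs → tests_changed]; (x) [gen_docs ∧ run_integ → run_unit]. New: tests_changed, run_unit.
Round 4: (iv) [run_unit ∧ src_changed → compile_b]. New: compile_b.
Round 5: (viii) [compile_b → link_bin]. New: link_bin.
Derived: compile_b (round 4), tests_changed (round 3), src_changed (round 1). cache_hit never appears in any round.

cache_hit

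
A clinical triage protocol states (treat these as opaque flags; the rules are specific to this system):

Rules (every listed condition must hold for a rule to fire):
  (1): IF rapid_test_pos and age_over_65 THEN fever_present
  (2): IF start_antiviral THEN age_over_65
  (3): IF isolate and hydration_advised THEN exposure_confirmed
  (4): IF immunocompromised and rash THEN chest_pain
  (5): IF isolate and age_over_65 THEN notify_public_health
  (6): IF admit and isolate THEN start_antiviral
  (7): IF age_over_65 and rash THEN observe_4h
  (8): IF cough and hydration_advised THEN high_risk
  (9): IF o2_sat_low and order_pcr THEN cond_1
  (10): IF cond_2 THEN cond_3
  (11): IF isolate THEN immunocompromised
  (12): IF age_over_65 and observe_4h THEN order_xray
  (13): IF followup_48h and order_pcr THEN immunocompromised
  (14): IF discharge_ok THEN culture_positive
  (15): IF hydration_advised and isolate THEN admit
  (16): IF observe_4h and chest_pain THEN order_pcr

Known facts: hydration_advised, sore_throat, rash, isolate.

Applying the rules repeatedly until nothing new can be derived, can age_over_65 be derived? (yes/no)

Round 1 fires (3), (11), (15), giving exposure_confirmed, immunocompromised, admit.
Round 2 fires (4), (6), giving chest_pain, start_antiviral.
Round 3 fires (2), giving age_over_65.
Round 4 fires (5), (7), giving notify_public_health, observe_4h.
Round 5 fires (12), (16), giving order_xray, order_pcr.
age_over_65 appears in round 3, so it is derivable.

yes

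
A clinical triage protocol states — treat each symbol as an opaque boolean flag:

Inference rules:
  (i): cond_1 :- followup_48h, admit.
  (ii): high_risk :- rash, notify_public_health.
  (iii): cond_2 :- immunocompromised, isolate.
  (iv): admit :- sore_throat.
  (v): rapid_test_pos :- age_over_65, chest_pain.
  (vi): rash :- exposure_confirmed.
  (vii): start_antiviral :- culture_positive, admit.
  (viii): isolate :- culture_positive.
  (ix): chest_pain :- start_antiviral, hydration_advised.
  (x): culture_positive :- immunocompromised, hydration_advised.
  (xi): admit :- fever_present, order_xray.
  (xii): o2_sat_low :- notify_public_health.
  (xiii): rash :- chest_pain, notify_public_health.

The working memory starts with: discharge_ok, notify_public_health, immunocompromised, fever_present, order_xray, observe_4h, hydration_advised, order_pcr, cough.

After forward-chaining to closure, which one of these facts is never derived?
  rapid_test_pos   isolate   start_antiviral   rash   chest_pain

rapid_test_pos

Round 1: (x) [culture_positive :- immunocompromised, hydration_advised.]; (xi) [admit :- fever_present, order_xray.]; (xii) [o2_sat_low :- notify_public_health.]. New: culture_positive, admit, o2_sat_low.
Round 2: (vii) [start_antiviral :- culture_positive, admit.]; (viii) [isolate :- culture_positive.]. New: start_antiviral, isolate.
Round 3: (iii) [cond_2 :- immunocompromised, isolate.]; (ix) [chest_pain :- start_antiviral, hydration_advised.]. New: cond_2, chest_pain.
Round 4: (xiii) [rash :- chest_pain, notify_public_health.]. New: rash.
Round 5: (ii) [high_risk :- rash, notify_public_health.]. New: high_risk.
Derived: start_antiviral (round 2), rash (round 4), isolate (round 2), chest_pain (round 3). rapid_test_pos never appears in any round.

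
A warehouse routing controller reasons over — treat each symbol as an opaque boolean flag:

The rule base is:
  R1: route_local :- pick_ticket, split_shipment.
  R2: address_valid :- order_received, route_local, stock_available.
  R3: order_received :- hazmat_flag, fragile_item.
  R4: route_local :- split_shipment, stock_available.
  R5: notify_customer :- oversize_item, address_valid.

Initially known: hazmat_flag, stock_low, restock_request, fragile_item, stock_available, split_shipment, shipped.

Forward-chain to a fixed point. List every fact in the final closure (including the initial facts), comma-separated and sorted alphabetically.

address_valid, fragile_item, hazmat_flag, order_received, restock_request, route_local, shipped, split_shipment, stock_available, stock_low

[1] R3 [order_received :- hazmat_flag, fragile_item.]; R4 [route_local :- split_shipment, stock_available.]. ⇒ new: order_received, route_local.
[2] R2 [address_valid :- order_received, route_local, stock_available.]. ⇒ new: address_valid.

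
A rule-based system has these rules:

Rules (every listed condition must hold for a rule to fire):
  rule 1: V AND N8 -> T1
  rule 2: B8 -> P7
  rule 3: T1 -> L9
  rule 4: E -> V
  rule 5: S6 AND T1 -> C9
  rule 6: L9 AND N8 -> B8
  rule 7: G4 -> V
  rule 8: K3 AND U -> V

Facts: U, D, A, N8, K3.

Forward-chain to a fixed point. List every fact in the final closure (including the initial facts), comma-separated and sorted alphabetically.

A, B8, D, K3, L9, N8, P7, T1, U, V

Round 1 — rule 8, derive V.
Round 2 — rule 1, derive T1.
Round 3 — rule 3, derive L9.
Round 4 — rule 6, derive B8.
Round 5 — rule 2, derive P7.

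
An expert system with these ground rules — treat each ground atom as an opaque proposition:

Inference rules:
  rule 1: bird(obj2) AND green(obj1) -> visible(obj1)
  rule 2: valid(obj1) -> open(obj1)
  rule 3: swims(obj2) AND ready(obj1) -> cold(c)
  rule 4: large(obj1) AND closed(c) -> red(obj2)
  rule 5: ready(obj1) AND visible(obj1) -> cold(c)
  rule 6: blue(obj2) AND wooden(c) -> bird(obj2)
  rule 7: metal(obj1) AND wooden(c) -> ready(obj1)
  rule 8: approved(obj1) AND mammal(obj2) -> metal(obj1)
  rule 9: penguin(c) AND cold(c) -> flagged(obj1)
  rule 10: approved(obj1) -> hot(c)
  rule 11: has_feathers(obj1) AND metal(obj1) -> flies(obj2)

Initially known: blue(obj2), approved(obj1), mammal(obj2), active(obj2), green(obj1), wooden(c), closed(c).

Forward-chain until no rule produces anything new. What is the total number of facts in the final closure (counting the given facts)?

13

Round 1: rule 6 [blue(obj2) AND wooden(c) -> bird(obj2)]; rule 8 [approved(obj1) AND mammal(obj2) -> metal(obj1)]; rule 10 [approved(obj1) -> hot(c)]. Adds bird(obj2), metal(obj1), hot(c).
Round 2: rule 1 [bird(obj2) AND green(obj1) -> visible(obj1)]; rule 7 [metal(obj1) AND wooden(c) -> ready(obj1)]. Adds visible(obj1), ready(obj1).
Round 3: rule 5 [ready(obj1) AND visible(obj1) -> cold(c)]. Adds cold(c).
Closure: {active(obj2), approved(obj1), bird(obj2), blue(obj2), closed(c), cold(c), green(obj1), hot(c), mammal(obj2), metal(obj1), ready(obj1), visible(obj1), wooden(c)} — 13 facts.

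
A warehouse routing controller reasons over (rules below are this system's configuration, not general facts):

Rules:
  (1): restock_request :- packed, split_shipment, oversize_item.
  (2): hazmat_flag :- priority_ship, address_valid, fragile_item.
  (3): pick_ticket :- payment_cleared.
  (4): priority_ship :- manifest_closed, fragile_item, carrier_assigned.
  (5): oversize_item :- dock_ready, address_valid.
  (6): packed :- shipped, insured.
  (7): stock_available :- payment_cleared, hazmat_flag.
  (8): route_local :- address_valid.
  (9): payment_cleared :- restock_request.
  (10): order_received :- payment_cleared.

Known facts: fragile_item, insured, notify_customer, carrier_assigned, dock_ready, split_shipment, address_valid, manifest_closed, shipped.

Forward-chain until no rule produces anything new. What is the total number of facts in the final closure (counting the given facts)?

Round 1 — (4), (5), (6), (8), derive priority_ship, oversize_item, packed, route_local.
Round 2 — (1), (2), derive restock_request, hazmat_flag.
Round 3 — (9), derive payment_cleared.
Round 4 — (3), (7), (10), derive pick_ticket, stock_available, order_received.
Closure: {address_valid, carrier_assigned, dock_ready, fragile_item, hazmat_flag, insured, manifest_closed, notify_customer, order_received, oversize_item, packed, payment_cleared, pick_ticket, priority_ship, restock_request, route_local, shipped, split_shipment, stock_available} — 19 facts.

19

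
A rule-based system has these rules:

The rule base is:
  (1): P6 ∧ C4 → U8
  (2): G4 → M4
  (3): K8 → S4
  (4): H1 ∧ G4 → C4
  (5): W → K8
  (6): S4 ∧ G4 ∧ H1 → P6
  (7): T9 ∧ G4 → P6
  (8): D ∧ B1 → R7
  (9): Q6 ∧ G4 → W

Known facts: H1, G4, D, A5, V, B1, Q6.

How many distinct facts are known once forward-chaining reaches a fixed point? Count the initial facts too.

15

Round 1: (2) [G4 → M4]; (4) [H1 ∧ G4 → C4]; (8) [D ∧ B1 → R7]; (9) [Q6 ∧ G4 → W]. New: M4, C4, R7, W.
Round 2: (5) [W → K8]. New: K8.
Round 3: (3) [K8 → S4]. New: S4.
Round 4: (6) [S4 ∧ G4 ∧ H1 → P6]. New: P6.
Round 5: (1) [P6 ∧ C4 → U8]. New: U8.
Closure: {A5, B1, C4, D, G4, H1, K8, M4, P6, Q6, R7, S4, U8, V, W} — 15 facts.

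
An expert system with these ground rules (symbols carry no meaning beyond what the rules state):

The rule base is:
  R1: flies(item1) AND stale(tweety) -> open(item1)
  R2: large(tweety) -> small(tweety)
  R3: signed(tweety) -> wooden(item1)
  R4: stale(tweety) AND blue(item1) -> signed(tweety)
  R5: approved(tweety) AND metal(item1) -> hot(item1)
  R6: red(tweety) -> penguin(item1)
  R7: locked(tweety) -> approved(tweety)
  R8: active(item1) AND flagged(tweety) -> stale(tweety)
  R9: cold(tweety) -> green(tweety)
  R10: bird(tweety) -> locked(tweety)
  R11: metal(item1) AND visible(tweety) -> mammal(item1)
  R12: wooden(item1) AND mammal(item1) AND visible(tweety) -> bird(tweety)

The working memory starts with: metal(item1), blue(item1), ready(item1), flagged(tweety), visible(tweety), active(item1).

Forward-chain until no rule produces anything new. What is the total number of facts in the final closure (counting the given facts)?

Round 1: R8 [active(item1) AND flagged(tweety) -> stale(tweety)]; R11 [metal(item1) AND visible(tweety) -> mammal(item1)]. New: stale(tweety), mammal(item1).
Round 2: R4 [stale(tweety) AND blue(item1) -> signed(tweety)]. New: signed(tweety).
Round 3: R3 [signed(tweety) -> wooden(item1)]. New: wooden(item1).
Round 4: R12 [wooden(item1) AND mammal(item1) AND visible(tweety) -> bird(tweety)]. New: bird(tweety).
Round 5: R10 [bird(tweety) -> locked(tweety)]. New: locked(tweety).
Round 6: R7 [locked(tweety) -> approved(tweety)]. New: approved(tweety).
Round 7: R5 [approved(tweety) AND metal(item1) -> hot(item1)]. New: hot(item1).
Closure: {active(item1), approved(tweety), bird(tweety), blue(item1), flagged(tweety), hot(item1), locked(tweety), mammal(item1), metal(item1), ready(item1), signed(tweety), stale(tweety), visible(tweety), wooden(item1)} — 14 facts.

14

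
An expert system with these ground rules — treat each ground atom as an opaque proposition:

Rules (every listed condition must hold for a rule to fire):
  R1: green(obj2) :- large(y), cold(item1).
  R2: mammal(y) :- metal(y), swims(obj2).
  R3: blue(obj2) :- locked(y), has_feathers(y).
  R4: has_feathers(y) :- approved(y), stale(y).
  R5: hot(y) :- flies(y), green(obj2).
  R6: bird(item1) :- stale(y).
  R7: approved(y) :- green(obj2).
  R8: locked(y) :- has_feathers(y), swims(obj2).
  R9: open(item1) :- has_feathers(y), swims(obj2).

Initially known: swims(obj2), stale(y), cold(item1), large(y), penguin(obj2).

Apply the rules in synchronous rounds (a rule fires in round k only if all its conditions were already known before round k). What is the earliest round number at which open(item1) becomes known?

4

Round 1 — R1, R6, derive green(obj2), bird(item1).
Round 2 — R7, derive approved(y).
Round 3 — R4, derive has_feathers(y).
Round 4 — R8, R9, derive locked(y), open(item1).
open(item1) first appears in round 4.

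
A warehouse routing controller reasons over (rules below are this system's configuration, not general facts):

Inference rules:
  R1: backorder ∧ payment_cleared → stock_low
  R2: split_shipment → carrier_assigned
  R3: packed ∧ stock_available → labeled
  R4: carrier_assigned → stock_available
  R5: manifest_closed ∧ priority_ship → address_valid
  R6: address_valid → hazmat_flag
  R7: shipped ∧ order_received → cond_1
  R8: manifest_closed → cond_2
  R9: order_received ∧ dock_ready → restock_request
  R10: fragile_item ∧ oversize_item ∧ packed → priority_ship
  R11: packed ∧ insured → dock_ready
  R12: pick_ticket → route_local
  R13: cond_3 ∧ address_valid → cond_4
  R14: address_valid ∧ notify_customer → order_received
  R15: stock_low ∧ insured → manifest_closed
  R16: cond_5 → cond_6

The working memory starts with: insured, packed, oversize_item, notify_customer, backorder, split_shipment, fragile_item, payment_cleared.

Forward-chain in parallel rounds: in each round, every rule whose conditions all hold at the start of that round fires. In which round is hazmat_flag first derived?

[1] R1 [backorder ∧ payment_cleared → stock_low]; R2 [split_shipment → carrier_assigned]; R10 [fragile_item ∧ oversize_item ∧ packed → priority_ship]; R11 [packed ∧ insured → dock_ready]. ⇒ new: stock_low, carrier_assigned, priority_ship, dock_ready.
[2] R4 [carrier_assigned → stock_available]; R15 [stock_low ∧ insured → manifest_closed]. ⇒ new: stock_available, manifest_closed.
[3] R3 [packed ∧ stock_available → labeled]; R5 [manifest_closed ∧ priority_ship → address_valid]; R8 [manifest_closed → cond_2]. ⇒ new: labeled, address_valid, cond_2.
[4] R6 [address_valid → hazmat_flag]; R14 [address_valid ∧ notify_customer → order_received]. ⇒ new: hazmat_flag, order_received.
hazmat_flag first appears in round 4.

4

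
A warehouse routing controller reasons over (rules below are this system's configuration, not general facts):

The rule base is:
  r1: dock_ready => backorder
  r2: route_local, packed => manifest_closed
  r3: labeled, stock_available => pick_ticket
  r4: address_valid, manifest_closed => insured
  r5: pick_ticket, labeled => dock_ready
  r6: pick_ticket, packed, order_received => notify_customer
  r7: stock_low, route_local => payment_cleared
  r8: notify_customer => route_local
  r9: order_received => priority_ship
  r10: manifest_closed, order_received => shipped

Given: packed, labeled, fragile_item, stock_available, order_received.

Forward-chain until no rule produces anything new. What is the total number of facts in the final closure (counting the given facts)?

Round 1 — r3, r9, derive pick_ticket, priority_ship.
Round 2 — r5, r6, derive dock_ready, notify_customer.
Round 3 — r1, r8, derive backorder, route_local.
Round 4 — r2, derive manifest_closed.
Round 5 — r10, derive shipped.
Closure: {backorder, dock_ready, fragile_item, labeled, manifest_closed, notify_customer, order_received, packed, pick_ticket, priority_ship, route_local, shipped, stock_available} — 13 facts.

13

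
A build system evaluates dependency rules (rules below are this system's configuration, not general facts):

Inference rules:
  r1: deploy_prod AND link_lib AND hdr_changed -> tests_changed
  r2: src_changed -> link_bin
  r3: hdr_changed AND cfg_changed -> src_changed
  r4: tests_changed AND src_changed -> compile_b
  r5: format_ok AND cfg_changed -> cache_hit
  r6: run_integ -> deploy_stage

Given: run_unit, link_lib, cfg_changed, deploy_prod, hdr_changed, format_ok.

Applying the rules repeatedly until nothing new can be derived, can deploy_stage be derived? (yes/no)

Round 1: r1 [deploy_prod AND link_lib AND hdr_changed -> tests_changed]; r3 [hdr_changed AND cfg_changed -> src_changed]; r5 [format_ok AND cfg_changed -> cache_hit]. Adds tests_changed, src_changed, cache_hit.
Round 2: r2 [src_changed -> link_bin]; r4 [tests_changed AND src_changed -> compile_b]. Adds link_bin, compile_b.
Fixed point reached. deploy_stage is concluded only by r6; r6 needs run_integ (never derived).

no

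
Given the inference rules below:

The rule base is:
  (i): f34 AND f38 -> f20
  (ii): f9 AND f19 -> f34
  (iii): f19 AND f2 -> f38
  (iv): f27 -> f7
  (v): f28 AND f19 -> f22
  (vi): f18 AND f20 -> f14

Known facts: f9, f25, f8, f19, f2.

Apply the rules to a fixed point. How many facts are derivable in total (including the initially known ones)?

[1] (ii) [f9 AND f19 -> f34]; (iii) [f19 AND f2 -> f38]. ⇒ new: f34, f38.
[2] (i) [f34 AND f38 -> f20]. ⇒ new: f20.
Closure: {f19, f2, f20, f25, f34, f38, f8, f9} — 8 facts.

8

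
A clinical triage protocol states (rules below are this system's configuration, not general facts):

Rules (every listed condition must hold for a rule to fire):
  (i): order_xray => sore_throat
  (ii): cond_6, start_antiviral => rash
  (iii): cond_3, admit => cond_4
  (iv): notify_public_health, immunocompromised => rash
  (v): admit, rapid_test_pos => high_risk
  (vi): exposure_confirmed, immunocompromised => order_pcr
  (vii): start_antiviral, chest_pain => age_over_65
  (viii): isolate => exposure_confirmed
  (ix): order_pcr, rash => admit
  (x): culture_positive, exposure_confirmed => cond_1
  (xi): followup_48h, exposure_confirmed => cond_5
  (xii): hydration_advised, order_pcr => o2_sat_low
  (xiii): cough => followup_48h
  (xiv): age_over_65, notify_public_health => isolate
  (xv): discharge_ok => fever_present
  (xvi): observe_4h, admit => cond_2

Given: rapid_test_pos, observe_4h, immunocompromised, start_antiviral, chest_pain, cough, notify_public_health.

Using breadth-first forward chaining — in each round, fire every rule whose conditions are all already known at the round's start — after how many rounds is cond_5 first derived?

Round 1: (iv) [notify_public_health, immunocompromised => rash]; (vii) [start_antiviral, chest_pain => age_over_65]; (xiii) [cough => followup_48h]. Adds rash, age_over_65, followup_48h.
Round 2: (xiv) [age_over_65, notify_public_health => isolate]. Adds isolate.
Round 3: (viii) [isolate => exposure_confirmed]. Adds exposure_confirmed.
Round 4: (vi) [exposure_confirmed, immunocompromised => order_pcr]; (xi) [followup_48h, exposure_confirmed => cond_5]. Adds order_pcr, cond_5.
cond_5 first appears in round 4.

4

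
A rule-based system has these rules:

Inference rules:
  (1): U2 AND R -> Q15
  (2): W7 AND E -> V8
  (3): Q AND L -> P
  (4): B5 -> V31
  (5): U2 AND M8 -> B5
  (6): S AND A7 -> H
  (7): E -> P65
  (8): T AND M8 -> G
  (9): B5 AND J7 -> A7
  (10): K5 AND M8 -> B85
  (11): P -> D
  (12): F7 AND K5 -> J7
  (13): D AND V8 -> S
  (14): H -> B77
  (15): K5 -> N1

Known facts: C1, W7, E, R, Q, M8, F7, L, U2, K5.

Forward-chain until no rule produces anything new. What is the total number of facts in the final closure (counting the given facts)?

Round 1 — (1), (2), (3), (5), (7), (10), (12), (15), derive Q15, V8, P, B5, P65, B85, J7, N1.
Round 2 — (4), (9), (11), derive V31, A7, D.
Round 3 — (13), derive S.
Round 4 — (6), derive H.
Round 5 — (14), derive B77.
Closure: {A7, B5, B77, B85, C1, D, E, F7, H, J7, K5, L, M8, N1, P, P65, Q, Q15, R, S, U2, V31, V8, W7} — 24 facts.

24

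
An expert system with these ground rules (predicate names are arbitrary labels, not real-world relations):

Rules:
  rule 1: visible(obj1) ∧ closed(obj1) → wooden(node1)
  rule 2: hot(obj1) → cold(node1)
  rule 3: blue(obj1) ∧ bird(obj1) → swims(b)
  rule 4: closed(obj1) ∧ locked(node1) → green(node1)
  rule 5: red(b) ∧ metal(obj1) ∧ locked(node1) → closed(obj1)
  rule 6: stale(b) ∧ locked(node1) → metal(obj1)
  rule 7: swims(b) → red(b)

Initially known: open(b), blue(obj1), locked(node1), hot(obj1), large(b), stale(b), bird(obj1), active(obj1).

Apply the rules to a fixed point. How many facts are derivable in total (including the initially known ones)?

Round 1 — rule 2, rule 3, rule 6, derive cold(node1), swims(b), metal(obj1).
Round 2 — rule 7, derive red(b).
Round 3 — rule 5, derive closed(obj1).
Round 4 — rule 4, derive green(node1).
Closure: {active(obj1), bird(obj1), blue(obj1), closed(obj1), cold(node1), green(node1), hot(obj1), large(b), locked(node1), metal(obj1), open(b), red(b), stale(b), swims(b)} — 14 facts.

14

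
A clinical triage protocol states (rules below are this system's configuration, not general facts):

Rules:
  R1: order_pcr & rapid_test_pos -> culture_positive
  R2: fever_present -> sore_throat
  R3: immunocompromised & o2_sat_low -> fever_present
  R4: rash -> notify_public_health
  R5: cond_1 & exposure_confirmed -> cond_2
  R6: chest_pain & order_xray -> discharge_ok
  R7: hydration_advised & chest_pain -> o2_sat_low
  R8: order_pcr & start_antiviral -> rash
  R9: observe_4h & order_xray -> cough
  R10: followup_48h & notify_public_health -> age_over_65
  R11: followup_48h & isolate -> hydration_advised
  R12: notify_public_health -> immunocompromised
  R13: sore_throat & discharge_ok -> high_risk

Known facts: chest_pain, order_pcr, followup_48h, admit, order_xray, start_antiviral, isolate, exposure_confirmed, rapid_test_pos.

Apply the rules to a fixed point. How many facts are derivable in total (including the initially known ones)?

20

Round 1: R1 [order_pcr & rapid_test_pos -> culture_positive]; R6 [chest_pain & order_xray -> discharge_ok]; R8 [order_pcr & start_antiviral -> rash]; R11 [followup_48h & isolate -> hydration_advised]. New: culture_positive, discharge_ok, rash, hydration_advised.
Round 2: R4 [rash -> notify_public_health]; R7 [hydration_advised & chest_pain -> o2_sat_low]. New: notify_public_health, o2_sat_low.
Round 3: R10 [followup_48h & notify_public_health -> age_over_65]; R12 [notify_public_health -> immunocompromised]. New: age_over_65, immunocompromised.
Round 4: R3 [immunocompromised & o2_sat_low -> fever_present]. New: fever_present.
Round 5: R2 [fever_present -> sore_throat]. New: sore_throat.
Round 6: R13 [sore_throat & discharge_ok -> high_risk]. New: high_risk.
Closure: {admit, age_over_65, chest_pain, culture_positive, discharge_ok, exposure_confirmed, fever_present, followup_48h, high_risk, hydration_advised, immunocompromised, isolate, notify_public_health, o2_sat_low, order_pcr, order_xray, rapid_test_pos, rash, sore_throat, start_antiviral} — 20 facts.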